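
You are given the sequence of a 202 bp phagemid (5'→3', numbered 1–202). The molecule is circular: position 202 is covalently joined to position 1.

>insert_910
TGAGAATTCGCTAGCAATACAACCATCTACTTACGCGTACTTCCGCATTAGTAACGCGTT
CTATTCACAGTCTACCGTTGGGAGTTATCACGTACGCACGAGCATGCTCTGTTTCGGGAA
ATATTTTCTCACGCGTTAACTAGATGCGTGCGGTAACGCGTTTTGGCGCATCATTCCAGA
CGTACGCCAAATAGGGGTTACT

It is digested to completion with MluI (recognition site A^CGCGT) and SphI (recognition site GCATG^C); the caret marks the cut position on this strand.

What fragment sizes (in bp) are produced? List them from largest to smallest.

MluI sites (ACGCGT) start at positions 33, 54, 131, 156.
MluI cuts after the first base of each site, so after positions 33, 54, 131, 156.
The SphI site (GCATGC) starts at position 102.
SphI cuts after base 5 of each site (before the last base), so after position 106.
Combined cut positions: 33, 54, 106, 131, 156.
Circular molecule, 5 cuts → 5 fragments:
  34–54 → 21 bp
  55–106 → 52 bp
  107–131 → 25 bp
  132–156 → 25 bp
  157–202 then 1–33 → 46 + 33 = 79 bp
Sorted largest to smallest: 79, 52, 25, 25, 21 bp.

79, 52, 25, 25, 21 bp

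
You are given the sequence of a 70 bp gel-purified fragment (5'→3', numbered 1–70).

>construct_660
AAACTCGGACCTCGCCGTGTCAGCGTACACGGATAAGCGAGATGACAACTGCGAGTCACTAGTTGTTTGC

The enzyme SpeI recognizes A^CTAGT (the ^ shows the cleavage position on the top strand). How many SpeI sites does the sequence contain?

ACTAGT occurs starting at position 58.
SpeI cuts at 1 site.

1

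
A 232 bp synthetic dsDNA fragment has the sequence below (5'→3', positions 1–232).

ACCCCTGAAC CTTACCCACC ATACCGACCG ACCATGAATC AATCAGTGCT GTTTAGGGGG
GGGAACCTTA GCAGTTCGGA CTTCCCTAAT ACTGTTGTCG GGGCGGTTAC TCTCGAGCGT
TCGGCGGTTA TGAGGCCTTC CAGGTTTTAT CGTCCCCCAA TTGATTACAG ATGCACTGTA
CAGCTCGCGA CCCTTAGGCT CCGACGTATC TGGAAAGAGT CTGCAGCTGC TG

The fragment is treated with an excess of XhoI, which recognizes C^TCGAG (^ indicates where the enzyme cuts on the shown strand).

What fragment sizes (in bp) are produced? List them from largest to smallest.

The XhoI site (CTCGAG) starts at position 112.
XhoI cuts after the first base of each site, so after position 112.
Linear molecule, 1 cut → 2 fragments:
  1–112 → 112 bp
  113–232 → 120 bp
Sorted largest to smallest: 120, 112 bp.

120, 112 bp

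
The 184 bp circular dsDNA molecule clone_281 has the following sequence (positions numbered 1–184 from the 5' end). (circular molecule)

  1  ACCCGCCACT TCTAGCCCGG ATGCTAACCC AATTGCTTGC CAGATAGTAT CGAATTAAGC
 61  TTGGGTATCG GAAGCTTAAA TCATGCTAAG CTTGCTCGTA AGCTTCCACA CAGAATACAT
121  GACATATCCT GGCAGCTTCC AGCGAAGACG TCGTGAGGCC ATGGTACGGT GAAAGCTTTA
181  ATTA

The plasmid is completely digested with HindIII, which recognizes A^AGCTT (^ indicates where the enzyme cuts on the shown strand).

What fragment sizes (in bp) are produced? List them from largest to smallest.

HindIII sites (AAGCTT) start at positions 57, 72, 88, 100, 173.
HindIII cuts after the first base of each site, so after positions 57, 72, 88, 100, 173.
Circular molecule, 5 cuts → 5 fragments:
  58–72 → 15 bp
  73–88 → 16 bp
  89–100 → 12 bp
  101–173 → 73 bp
  174–184 then 1–57 → 11 + 57 = 68 bp
Sorted largest to smallest: 73, 68, 16, 15, 12 bp.

73, 68, 16, 15, 12 bp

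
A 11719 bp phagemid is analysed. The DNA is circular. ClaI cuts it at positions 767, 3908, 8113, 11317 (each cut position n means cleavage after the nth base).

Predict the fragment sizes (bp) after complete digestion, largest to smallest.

Circular molecule, 4 cuts → 4 fragments:
  3908 − 767 = 3141 bp
  8113 − 3908 = 4205 bp
  11317 − 8113 = 3204 bp
  wrap: 11719 − 11317 + 767 = 1169 bp
Sorted largest to smallest: 4205, 3204, 3141, 1169 bp.

4205, 3204, 3141, 1169 bp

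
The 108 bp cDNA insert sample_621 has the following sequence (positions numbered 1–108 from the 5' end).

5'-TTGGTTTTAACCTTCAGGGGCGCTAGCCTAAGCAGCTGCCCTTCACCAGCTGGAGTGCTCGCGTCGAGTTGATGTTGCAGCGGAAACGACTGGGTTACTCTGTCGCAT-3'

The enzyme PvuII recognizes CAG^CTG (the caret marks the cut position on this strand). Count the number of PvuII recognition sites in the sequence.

2

CAGCTG occurs starting at positions 33, 47.
PvuII cuts at 2 sites.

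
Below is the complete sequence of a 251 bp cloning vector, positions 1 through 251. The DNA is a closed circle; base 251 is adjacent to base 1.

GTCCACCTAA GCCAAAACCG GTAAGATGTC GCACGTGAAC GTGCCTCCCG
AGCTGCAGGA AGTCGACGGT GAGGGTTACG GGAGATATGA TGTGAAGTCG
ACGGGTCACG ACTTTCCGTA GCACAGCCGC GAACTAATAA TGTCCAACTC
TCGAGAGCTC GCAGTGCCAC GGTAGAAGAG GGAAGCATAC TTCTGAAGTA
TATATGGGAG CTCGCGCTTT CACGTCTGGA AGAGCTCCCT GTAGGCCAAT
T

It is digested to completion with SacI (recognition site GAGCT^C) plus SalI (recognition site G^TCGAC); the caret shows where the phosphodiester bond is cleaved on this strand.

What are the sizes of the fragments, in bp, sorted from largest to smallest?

SacI sites (GAGCTC) start at positions 155, 208, 232.
SacI cuts after base 5 of each site (before the last base), so after positions 159, 212, 236.
SalI sites (GTCGAC) start at positions 62, 97.
SalI cuts after the first base of each site, so after positions 62, 97.
Combined cut positions: 62, 97, 159, 212, 236.
Circular molecule, 5 cuts → 5 fragments:
  63–97 → 35 bp
  98–159 → 62 bp
  160–212 → 53 bp
  213–236 → 24 bp
  237–251 then 1–62 → 15 + 62 = 77 bp
Sorted largest to smallest: 77, 62, 53, 35, 24 bp.

77, 62, 53, 35, 24 bp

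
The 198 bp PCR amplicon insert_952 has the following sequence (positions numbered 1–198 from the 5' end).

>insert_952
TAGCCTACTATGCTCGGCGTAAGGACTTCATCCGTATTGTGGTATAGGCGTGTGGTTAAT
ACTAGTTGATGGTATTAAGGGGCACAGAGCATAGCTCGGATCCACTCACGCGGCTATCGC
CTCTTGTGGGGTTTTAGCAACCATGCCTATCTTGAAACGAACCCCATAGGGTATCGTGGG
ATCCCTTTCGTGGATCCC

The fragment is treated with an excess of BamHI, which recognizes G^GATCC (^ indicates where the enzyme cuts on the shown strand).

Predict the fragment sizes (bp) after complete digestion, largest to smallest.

BamHI sites (GGATCC) start at positions 98, 179, 192.
BamHI cuts after the first base of each site, so after positions 98, 179, 192.
Linear molecule, 3 cuts → 4 fragments:
  1–98 → 98 bp
  99–179 → 81 bp
  180–192 → 13 bp
  193–198 → 6 bp
Sorted largest to smallest: 98, 81, 13, 6 bp.

98, 81, 13, 6 bp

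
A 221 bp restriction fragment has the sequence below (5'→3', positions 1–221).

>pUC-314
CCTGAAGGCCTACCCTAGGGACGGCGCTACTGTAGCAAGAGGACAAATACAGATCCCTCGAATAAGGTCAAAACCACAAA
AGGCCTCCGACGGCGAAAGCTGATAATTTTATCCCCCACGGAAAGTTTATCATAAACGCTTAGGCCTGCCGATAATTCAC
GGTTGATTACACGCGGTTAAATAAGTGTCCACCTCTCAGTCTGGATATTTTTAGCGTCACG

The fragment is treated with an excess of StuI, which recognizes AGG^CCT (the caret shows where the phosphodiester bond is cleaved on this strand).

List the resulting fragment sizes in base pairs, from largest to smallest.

77, 75, 61, 8 bp

StuI sites (AGGCCT) start at positions 6, 81, 142.
StuI cuts after base 3 of each site, so after positions 8, 83, 144.
Linear molecule, 3 cuts → 4 fragments:
  1–8 → 8 bp
  9–83 → 75 bp
  84–144 → 61 bp
  145–221 → 77 bp
Sorted largest to smallest: 77, 75, 61, 8 bp.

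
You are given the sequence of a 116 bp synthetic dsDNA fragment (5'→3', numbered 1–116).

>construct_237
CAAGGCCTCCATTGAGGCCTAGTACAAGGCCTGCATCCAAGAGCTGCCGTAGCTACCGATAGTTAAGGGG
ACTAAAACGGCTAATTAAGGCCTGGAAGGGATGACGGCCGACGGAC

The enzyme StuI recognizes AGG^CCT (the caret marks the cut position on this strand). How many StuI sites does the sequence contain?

AGGCCT occurs starting at positions 3, 15, 27, 88.
StuI cuts at 4 sites.

4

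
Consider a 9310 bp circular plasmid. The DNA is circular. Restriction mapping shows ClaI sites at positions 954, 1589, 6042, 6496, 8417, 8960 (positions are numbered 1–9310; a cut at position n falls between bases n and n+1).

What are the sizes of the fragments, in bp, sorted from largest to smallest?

Circular molecule, 6 cuts → 6 fragments:
  1589 − 954 = 635 bp
  6042 − 1589 = 4453 bp
  6496 − 6042 = 454 bp
  8417 − 6496 = 1921 bp
  8960 − 8417 = 543 bp
  wrap: 9310 − 8960 + 954 = 1304 bp
Sorted largest to smallest: 4453, 1921, 1304, 635, 543, 454 bp.

4453, 1921, 1304, 635, 543, 454 bp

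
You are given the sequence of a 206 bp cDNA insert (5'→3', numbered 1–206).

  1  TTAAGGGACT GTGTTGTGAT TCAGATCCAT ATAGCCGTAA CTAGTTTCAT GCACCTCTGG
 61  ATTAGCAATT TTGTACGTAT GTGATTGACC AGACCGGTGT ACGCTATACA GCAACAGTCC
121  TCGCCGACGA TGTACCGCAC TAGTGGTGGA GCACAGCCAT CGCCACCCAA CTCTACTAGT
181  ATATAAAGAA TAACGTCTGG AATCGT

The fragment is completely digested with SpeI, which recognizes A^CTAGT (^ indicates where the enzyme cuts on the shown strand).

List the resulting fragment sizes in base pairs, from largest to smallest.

99, 40, 36, 31 bp

SpeI sites (ACTAGT) start at positions 40, 139, 175.
SpeI cuts after the first base of each site, so after positions 40, 139, 175.
Linear molecule, 3 cuts → 4 fragments:
  1–40 → 40 bp
  41–139 → 99 bp
  140–175 → 36 bp
  176–206 → 31 bp
Sorted largest to smallest: 99, 40, 36, 31 bp.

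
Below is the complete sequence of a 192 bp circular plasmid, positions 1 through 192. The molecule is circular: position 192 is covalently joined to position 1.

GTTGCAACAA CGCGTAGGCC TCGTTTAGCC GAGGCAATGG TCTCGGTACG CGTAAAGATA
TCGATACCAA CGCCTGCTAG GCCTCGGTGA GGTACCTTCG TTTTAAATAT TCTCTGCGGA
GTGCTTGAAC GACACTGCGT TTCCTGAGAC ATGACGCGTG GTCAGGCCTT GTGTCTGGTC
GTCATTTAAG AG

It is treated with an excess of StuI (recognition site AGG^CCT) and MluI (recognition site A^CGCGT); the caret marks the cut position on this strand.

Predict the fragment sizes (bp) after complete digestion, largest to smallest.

StuI sites (AGGCCT) start at positions 16, 79, 164.
StuI cuts after base 3 of each site, so after positions 18, 81, 166.
MluI sites (ACGCGT) start at positions 10, 48, 154.
MluI cuts after the first base of each site, so after positions 10, 48, 154.
Combined cut positions: 10, 18, 48, 81, 154, 166.
Circular molecule, 6 cuts → 6 fragments:
  11–18 → 8 bp
  19–48 → 30 bp
  49–81 → 33 bp
  82–154 → 73 bp
  155–166 → 12 bp
  167–192 then 1–10 → 26 + 10 = 36 bp
Sorted largest to smallest: 73, 36, 33, 30, 12, 8 bp.

73, 36, 33, 30, 12, 8 bp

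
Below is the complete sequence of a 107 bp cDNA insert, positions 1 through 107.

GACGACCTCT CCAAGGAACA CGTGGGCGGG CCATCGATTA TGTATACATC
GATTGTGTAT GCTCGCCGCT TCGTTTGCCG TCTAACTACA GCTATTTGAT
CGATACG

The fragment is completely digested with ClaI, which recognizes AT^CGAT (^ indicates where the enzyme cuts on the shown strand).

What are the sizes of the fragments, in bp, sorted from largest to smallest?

ClaI sites (ATCGAT) start at positions 33, 48, 99.
ClaI cuts after base 2 of each site, so after positions 34, 49, 100.
Linear molecule, 3 cuts → 4 fragments:
  1–34 → 34 bp
  35–49 → 15 bp
  50–100 → 51 bp
  101–107 → 7 bp
Sorted largest to smallest: 51, 34, 15, 7 bp.

51, 34, 15, 7 bp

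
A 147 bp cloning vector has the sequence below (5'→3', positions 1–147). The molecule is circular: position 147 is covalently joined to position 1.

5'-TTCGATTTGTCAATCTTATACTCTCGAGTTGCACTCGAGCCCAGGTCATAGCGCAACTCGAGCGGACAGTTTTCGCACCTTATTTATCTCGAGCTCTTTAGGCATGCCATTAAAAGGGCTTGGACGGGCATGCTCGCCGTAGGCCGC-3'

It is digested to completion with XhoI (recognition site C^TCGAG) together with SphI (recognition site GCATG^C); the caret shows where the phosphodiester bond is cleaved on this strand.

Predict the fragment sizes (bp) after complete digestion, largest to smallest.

XhoI sites (CTCGAG) start at positions 23, 34, 57, 88.
XhoI cuts after the first base of each site, so after positions 23, 34, 57, 88.
SphI sites (GCATGC) start at positions 102, 128.
SphI cuts after base 5 of each site (before the last base), so after positions 106, 132.
Combined cut positions: 23, 34, 57, 88, 106, 132.
Circular molecule, 6 cuts → 6 fragments:
  24–34 → 11 bp
  35–57 → 23 bp
  58–88 → 31 bp
  89–106 → 18 bp
  107–132 → 26 bp
  133–147 then 1–23 → 15 + 23 = 38 bp
Sorted largest to smallest: 38, 31, 26, 23, 18, 11 bp.

38, 31, 26, 23, 18, 11 bp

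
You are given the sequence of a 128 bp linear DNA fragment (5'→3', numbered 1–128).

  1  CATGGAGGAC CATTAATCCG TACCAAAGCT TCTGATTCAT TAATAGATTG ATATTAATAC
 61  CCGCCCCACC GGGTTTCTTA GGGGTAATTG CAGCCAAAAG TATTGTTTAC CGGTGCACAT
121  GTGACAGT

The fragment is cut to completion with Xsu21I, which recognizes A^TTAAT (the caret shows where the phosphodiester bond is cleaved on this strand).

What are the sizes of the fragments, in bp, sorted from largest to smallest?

75, 27, 14, 12 bp

Xsu21I sites (ATTAAT) start at positions 12, 39, 53.
Xsu21I cuts after the first base of each site, so after positions 12, 39, 53.
Linear molecule, 3 cuts → 4 fragments:
  1–12 → 12 bp
  13–39 → 27 bp
  40–53 → 14 bp
  54–128 → 75 bp
Sorted largest to smallest: 75, 27, 14, 12 bp.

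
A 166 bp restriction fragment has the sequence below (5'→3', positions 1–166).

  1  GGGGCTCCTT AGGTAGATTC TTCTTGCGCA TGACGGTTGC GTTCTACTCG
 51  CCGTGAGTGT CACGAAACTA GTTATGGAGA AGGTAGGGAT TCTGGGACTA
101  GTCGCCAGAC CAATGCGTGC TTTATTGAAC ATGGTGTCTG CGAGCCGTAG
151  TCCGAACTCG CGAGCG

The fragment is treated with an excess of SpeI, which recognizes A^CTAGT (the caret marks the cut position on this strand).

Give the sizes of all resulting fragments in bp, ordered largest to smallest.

SpeI sites (ACTAGT) start at positions 67, 97.
SpeI cuts after the first base of each site, so after positions 67, 97.
Linear molecule, 2 cuts → 3 fragments:
  1–67 → 67 bp
  68–97 → 30 bp
  98–166 → 69 bp
Sorted largest to smallest: 69, 67, 30 bp.

69, 67, 30 bp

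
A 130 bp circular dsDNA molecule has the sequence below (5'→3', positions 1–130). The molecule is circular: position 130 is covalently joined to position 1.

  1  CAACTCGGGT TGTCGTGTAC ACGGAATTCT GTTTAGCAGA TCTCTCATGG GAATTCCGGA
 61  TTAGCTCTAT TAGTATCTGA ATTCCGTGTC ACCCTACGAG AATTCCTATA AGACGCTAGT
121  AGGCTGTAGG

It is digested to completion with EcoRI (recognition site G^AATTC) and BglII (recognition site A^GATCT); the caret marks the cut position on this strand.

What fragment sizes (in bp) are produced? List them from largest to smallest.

54, 28, 21, 14, 13 bp

EcoRI sites (GAATTC) start at positions 24, 51, 79, 100.
EcoRI cuts after the first base of each site, so after positions 24, 51, 79, 100.
The BglII site (AGATCT) starts at position 38.
BglII cuts after the first base of each site, so after position 38.
Combined cut positions: 24, 38, 51, 79, 100.
Circular molecule, 5 cuts → 5 fragments:
  25–38 → 14 bp
  39–51 → 13 bp
  52–79 → 28 bp
  80–100 → 21 bp
  101–130 then 1–24 → 30 + 24 = 54 bp
Sorted largest to smallest: 54, 28, 21, 14, 13 bp.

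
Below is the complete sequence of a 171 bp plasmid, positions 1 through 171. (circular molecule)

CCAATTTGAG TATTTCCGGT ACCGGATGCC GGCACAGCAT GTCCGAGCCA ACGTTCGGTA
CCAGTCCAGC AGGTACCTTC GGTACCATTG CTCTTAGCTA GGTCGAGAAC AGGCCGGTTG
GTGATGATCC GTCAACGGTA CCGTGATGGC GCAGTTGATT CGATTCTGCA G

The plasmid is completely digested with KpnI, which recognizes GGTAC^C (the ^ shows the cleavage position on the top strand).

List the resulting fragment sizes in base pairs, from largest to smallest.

56, 52, 39, 15, 9 bp

KpnI sites (GGTACC) start at positions 18, 57, 72, 81, 137.
KpnI cuts after base 5 of each site (before the last base), so after positions 22, 61, 76, 85, 141.
Circular molecule, 5 cuts → 5 fragments:
  23–61 → 39 bp
  62–76 → 15 bp
  77–85 → 9 bp
  86–141 → 56 bp
  142–171 then 1–22 → 30 + 22 = 52 bp
Sorted largest to smallest: 56, 52, 39, 15, 9 bp.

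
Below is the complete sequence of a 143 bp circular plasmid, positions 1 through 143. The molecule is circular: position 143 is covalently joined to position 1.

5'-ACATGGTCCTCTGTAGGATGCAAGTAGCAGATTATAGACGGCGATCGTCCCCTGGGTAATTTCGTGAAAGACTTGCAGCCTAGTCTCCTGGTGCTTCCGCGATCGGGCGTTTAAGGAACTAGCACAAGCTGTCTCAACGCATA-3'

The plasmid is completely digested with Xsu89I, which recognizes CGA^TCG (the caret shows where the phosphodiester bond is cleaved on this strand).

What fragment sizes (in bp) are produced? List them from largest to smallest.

85, 58 bp

Xsu89I sites (CGATCG) start at positions 42, 100.
Xsu89I cuts after base 3 of each site, so after positions 44, 102.
Circular molecule, 2 cuts → 2 fragments:
  45–102 → 58 bp
  103–143 then 1–44 → 41 + 44 = 85 bp
Sorted largest to smallest: 85, 58 bp.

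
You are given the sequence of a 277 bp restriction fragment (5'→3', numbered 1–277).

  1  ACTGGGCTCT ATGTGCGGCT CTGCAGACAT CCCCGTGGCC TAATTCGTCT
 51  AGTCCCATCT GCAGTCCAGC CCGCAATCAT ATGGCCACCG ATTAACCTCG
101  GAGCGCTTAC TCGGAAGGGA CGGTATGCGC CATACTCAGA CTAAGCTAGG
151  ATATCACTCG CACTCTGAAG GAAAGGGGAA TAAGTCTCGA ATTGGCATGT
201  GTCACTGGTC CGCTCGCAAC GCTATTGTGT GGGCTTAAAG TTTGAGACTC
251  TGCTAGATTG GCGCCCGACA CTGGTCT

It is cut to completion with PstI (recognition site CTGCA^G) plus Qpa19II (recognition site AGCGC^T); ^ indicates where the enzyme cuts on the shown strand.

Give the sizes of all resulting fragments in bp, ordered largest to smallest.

PstI sites (CTGCAG) start at positions 21, 59.
PstI cuts after base 5 of each site (before the last base), so after positions 25, 63.
The Qpa19II site (AGCGCT) starts at position 102.
Qpa19II cuts after base 5 of each site (before the last base), so after position 106.
Combined cut positions: 25, 63, 106.
Linear molecule, 3 cuts → 4 fragments:
  1–25 → 25 bp
  26–63 → 38 bp
  64–106 → 43 bp
  107–277 → 171 bp
Sorted largest to smallest: 171, 43, 38, 25 bp.

171, 43, 38, 25 bp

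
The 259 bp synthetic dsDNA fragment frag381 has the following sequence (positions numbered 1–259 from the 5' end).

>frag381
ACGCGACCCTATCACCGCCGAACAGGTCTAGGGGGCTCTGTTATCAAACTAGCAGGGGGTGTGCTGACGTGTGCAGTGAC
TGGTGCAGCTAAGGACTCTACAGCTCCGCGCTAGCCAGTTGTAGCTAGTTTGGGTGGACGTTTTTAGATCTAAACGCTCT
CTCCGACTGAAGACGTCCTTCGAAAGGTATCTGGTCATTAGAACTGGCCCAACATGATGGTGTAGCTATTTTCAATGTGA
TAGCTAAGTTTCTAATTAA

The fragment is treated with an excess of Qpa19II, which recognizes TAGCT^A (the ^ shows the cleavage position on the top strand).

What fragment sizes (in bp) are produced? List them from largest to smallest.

Qpa19II sites (TAGCTA) start at positions 122, 223, 241.
Qpa19II cuts after base 5 of each site (before the last base), so after positions 126, 227, 245.
Linear molecule, 3 cuts → 4 fragments:
  1–126 → 126 bp
  127–227 → 101 bp
  228–245 → 18 bp
  246–259 → 14 bp
Sorted largest to smallest: 126, 101, 18, 14 bp.

126, 101, 18, 14 bp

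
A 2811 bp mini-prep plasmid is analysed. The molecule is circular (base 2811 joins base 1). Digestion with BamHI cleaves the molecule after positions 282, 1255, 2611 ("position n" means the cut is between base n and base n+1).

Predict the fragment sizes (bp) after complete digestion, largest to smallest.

1356, 973, 482 bp

Circular molecule, 3 cuts → 3 fragments:
  1255 − 282 = 973 bp
  2611 − 1255 = 1356 bp
  wrap: 2811 − 2611 + 282 = 482 bp
Sorted largest to smallest: 1356, 973, 482 bp.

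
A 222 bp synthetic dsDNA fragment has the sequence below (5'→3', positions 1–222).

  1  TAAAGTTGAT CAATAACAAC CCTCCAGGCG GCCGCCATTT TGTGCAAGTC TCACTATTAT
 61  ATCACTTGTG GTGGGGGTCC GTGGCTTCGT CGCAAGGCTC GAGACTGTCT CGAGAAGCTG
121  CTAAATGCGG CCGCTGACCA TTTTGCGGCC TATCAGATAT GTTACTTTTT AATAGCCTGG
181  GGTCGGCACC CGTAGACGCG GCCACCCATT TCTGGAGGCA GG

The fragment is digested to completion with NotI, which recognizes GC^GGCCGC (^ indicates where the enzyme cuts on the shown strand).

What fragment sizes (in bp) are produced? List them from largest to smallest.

NotI sites (GCGGCCGC) start at positions 28, 127.
NotI cuts after base 2 of each site, so after positions 29, 128.
Linear molecule, 2 cuts → 3 fragments:
  1–29 → 29 bp
  30–128 → 99 bp
  129–222 → 94 bp
Sorted largest to smallest: 99, 94, 29 bp.

99, 94, 29 bp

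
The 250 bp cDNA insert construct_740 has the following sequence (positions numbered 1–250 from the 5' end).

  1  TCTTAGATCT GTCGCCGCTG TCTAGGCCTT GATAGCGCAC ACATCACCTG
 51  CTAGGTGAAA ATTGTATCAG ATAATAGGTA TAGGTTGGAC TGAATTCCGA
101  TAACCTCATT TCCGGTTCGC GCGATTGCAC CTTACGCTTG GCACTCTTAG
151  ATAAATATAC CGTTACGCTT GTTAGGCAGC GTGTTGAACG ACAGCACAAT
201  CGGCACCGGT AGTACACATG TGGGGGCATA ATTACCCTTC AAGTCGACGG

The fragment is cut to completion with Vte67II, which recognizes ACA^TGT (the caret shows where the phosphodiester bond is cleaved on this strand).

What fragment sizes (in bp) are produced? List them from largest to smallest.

218, 32 bp

The Vte67II site (ACATGT) starts at position 216.
Vte67II cuts after base 3 of each site, so after position 218.
Linear molecule, 1 cut → 2 fragments:
  1–218 → 218 bp
  219–250 → 32 bp
Sorted largest to smallest: 218, 32 bp.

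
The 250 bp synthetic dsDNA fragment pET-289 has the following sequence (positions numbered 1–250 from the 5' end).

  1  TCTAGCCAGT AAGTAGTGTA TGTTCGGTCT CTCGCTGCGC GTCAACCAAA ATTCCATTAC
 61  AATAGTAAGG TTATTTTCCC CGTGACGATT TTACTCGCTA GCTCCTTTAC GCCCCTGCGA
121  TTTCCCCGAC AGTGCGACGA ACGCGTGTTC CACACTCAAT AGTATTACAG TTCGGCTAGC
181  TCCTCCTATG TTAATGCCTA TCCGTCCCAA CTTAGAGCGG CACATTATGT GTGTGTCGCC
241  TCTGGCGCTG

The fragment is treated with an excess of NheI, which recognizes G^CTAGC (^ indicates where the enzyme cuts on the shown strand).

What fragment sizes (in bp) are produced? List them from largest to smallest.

97, 78, 75 bp

NheI sites (GCTAGC) start at positions 97, 175.
NheI cuts after the first base of each site, so after positions 97, 175.
Linear molecule, 2 cuts → 3 fragments:
  1–97 → 97 bp
  98–175 → 78 bp
  176–250 → 75 bp
Sorted largest to smallest: 97, 78, 75 bp.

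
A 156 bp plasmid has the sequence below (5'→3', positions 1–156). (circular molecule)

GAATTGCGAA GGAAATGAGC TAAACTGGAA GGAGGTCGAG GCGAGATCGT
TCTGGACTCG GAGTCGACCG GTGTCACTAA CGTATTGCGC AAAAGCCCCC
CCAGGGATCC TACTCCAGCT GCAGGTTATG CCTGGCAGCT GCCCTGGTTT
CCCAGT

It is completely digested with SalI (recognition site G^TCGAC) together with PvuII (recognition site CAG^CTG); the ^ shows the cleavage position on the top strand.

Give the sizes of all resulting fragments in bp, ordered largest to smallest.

81, 55, 20 bp

The SalI site (GTCGAC) starts at position 63.
SalI cuts after the first base of each site, so after position 63.
PvuII sites (CAGCTG) start at positions 116, 136.
PvuII cuts after base 3 of each site, so after positions 118, 138.
Combined cut positions: 63, 118, 138.
Circular molecule, 3 cuts → 3 fragments:
  64–118 → 55 bp
  119–138 → 20 bp
  139–156 then 1–63 → 18 + 63 = 81 bp
Sorted largest to smallest: 81, 55, 20 bp.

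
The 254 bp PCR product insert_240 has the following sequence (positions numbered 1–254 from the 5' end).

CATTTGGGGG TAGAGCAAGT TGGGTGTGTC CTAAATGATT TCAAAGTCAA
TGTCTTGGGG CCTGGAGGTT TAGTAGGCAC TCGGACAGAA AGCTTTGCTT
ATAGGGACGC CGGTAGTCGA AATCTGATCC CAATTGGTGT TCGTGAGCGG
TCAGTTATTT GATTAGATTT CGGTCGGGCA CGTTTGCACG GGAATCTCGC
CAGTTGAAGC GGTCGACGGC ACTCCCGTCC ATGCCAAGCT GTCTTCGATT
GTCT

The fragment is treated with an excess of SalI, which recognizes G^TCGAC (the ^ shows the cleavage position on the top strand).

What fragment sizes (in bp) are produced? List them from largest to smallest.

The SalI site (GTCGAC) starts at position 212.
SalI cuts after the first base of each site, so after position 212.
Linear molecule, 1 cut → 2 fragments:
  1–212 → 212 bp
  213–254 → 42 bp
Sorted largest to smallest: 212, 42 bp.

212, 42 bp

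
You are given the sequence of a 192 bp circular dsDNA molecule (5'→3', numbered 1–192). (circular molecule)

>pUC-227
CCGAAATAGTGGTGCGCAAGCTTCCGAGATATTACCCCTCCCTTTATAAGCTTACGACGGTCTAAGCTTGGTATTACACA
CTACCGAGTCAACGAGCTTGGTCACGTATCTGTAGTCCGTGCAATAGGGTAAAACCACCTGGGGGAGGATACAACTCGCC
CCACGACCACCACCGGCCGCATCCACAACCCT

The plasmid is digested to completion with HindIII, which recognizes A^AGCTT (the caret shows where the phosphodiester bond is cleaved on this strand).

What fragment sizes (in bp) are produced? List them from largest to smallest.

146, 30, 16 bp

HindIII sites (AAGCTT) start at positions 18, 48, 64.
HindIII cuts after the first base of each site, so after positions 18, 48, 64.
Circular molecule, 3 cuts → 3 fragments:
  19–48 → 30 bp
  49–64 → 16 bp
  65–192 then 1–18 → 128 + 18 = 146 bp
Sorted largest to smallest: 146, 30, 16 bp.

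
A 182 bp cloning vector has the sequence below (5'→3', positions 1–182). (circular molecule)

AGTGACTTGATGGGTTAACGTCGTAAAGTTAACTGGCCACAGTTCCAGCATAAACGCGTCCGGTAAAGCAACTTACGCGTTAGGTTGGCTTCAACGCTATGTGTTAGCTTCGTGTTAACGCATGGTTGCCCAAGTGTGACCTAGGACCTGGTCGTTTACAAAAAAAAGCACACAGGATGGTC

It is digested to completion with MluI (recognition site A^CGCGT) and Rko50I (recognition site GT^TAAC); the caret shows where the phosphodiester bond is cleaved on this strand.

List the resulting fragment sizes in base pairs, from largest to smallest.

82, 40, 25, 21, 14 bp

MluI sites (ACGCGT) start at positions 54, 75.
MluI cuts after the first base of each site, so after positions 54, 75.
Rko50I sites (GTTAAC) start at positions 14, 28, 114.
Rko50I cuts after base 2 of each site, so after positions 15, 29, 115.
Combined cut positions: 15, 29, 54, 75, 115.
Circular molecule, 5 cuts → 5 fragments:
  16–29 → 14 bp
  30–54 → 25 bp
  55–75 → 21 bp
  76–115 → 40 bp
  116–182 then 1–15 → 67 + 15 = 82 bp
Sorted largest to smallest: 82, 40, 25, 21, 14 bp.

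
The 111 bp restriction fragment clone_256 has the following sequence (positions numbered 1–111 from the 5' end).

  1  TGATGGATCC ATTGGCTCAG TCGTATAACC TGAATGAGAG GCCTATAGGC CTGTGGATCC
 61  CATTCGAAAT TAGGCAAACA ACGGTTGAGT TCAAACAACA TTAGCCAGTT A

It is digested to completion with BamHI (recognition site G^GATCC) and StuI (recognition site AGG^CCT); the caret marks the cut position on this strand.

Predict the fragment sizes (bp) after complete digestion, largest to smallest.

56, 36, 8, 6, 5 bp

BamHI sites (GGATCC) start at positions 5, 55.
BamHI cuts after the first base of each site, so after positions 5, 55.
StuI sites (AGGCCT) start at positions 39, 47.
StuI cuts after base 3 of each site, so after positions 41, 49.
Combined cut positions: 5, 41, 49, 55.
Linear molecule, 4 cuts → 5 fragments:
  1–5 → 5 bp
  6–41 → 36 bp
  42–49 → 8 bp
  50–55 → 6 bp
  56–111 → 56 bp
Sorted largest to smallest: 56, 36, 8, 6, 5 bp.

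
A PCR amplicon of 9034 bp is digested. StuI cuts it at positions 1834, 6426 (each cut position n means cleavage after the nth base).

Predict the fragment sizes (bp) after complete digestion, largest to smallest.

Linear molecule, 2 cuts → 3 fragments:
  1834 − 0 = 1834 bp
  6426 − 1834 = 4592 bp
  9034 − 6426 = 2608 bp
Sorted largest to smallest: 4592, 2608, 1834 bp.

4592, 2608, 1834 bp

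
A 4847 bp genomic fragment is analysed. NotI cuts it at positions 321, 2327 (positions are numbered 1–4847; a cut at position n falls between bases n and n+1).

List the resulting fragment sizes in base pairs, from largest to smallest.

Linear molecule, 2 cuts → 3 fragments:
  321 − 0 = 321 bp
  2327 − 321 = 2006 bp
  4847 − 2327 = 2520 bp
Sorted largest to smallest: 2520, 2006, 321 bp.

2520, 2006, 321 bp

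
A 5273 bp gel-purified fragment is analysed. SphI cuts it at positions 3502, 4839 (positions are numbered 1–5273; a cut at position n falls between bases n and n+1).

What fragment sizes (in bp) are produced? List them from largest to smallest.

Linear molecule, 2 cuts → 3 fragments:
  3502 − 0 = 3502 bp
  4839 − 3502 = 1337 bp
  5273 − 4839 = 434 bp
Sorted largest to smallest: 3502, 1337, 434 bp.

3502, 1337, 434 bp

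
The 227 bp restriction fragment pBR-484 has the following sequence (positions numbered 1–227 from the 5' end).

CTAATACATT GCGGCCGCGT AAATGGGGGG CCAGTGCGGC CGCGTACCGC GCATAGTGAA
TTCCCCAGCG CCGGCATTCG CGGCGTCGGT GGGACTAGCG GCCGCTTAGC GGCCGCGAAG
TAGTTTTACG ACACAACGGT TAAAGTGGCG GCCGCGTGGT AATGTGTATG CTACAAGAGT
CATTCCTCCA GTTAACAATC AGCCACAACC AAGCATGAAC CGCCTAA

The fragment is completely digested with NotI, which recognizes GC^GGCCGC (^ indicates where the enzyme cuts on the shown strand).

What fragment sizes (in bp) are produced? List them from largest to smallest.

78, 62, 39, 25, 12, 11 bp

NotI sites (GCGGCCGC) start at positions 11, 36, 98, 109, 148.
NotI cuts after base 2 of each site, so after positions 12, 37, 99, 110, 149.
Linear molecule, 5 cuts → 6 fragments:
  1–12 → 12 bp
  13–37 → 25 bp
  38–99 → 62 bp
  100–110 → 11 bp
  111–149 → 39 bp
  150–227 → 78 bp
Sorted largest to smallest: 78, 62, 39, 25, 12, 11 bp.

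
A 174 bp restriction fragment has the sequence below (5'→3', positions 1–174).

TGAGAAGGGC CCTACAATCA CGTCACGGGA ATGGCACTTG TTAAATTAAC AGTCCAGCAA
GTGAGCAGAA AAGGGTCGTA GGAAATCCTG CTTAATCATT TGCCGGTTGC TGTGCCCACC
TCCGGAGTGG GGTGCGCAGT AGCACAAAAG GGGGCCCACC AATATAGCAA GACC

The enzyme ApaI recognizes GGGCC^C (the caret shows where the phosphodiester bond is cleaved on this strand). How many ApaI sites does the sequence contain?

2

GGGCCC occurs starting at positions 7, 152.
ApaI cuts at 2 sites.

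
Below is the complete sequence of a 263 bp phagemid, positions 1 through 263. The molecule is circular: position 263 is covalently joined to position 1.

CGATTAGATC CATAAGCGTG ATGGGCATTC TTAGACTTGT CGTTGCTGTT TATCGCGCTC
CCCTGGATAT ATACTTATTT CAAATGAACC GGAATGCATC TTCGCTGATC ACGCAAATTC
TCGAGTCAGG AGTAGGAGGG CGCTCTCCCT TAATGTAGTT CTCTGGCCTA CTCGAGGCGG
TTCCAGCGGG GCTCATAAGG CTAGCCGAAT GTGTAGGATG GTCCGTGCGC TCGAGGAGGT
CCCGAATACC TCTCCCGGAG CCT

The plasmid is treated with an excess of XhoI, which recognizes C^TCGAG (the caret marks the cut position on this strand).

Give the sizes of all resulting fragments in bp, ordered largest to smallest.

153, 59, 51 bp

XhoI sites (CTCGAG) start at positions 120, 171, 230.
XhoI cuts after the first base of each site, so after positions 120, 171, 230.
Circular molecule, 3 cuts → 3 fragments:
  121–171 → 51 bp
  172–230 → 59 bp
  231–263 then 1–120 → 33 + 120 = 153 bp
Sorted largest to smallest: 153, 59, 51 bp.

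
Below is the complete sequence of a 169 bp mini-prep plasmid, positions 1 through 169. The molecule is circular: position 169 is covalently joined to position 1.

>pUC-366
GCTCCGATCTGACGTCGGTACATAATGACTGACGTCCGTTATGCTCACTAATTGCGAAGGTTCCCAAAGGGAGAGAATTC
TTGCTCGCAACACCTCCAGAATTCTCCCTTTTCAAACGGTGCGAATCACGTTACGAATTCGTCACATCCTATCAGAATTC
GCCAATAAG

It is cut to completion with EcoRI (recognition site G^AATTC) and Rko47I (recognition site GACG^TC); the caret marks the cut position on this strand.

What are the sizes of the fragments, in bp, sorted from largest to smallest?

41, 36, 28, 24, 20, 20 bp

EcoRI sites (GAATTC) start at positions 75, 99, 135, 155.
EcoRI cuts after the first base of each site, so after positions 75, 99, 135, 155.
Rko47I sites (GACGTC) start at positions 11, 31.
Rko47I cuts after base 4 of each site, so after positions 14, 34.
Combined cut positions: 14, 34, 75, 99, 135, 155.
Circular molecule, 6 cuts → 6 fragments:
  15–34 → 20 bp
  35–75 → 41 bp
  76–99 → 24 bp
  100–135 → 36 bp
  136–155 → 20 bp
  156–169 then 1–14 → 14 + 14 = 28 bp
Sorted largest to smallest: 41, 36, 28, 24, 20, 20 bp.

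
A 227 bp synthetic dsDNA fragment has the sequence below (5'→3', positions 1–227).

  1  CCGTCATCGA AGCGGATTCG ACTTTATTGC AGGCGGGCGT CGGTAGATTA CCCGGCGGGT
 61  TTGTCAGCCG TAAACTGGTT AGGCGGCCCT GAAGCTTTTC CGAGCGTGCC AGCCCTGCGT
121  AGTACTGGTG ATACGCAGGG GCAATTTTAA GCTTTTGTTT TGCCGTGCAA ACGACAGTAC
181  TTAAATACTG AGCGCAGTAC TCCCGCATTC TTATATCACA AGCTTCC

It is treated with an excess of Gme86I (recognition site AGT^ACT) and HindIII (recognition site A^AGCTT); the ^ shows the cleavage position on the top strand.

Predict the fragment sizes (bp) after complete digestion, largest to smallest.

Gme86I sites (AGTACT) start at positions 121, 176, 196.
Gme86I cuts after base 3 of each site, so after positions 123, 178, 198.
HindIII sites (AAGCTT) start at positions 92, 149, 220.
HindIII cuts after the first base of each site, so after positions 92, 149, 220.
Combined cut positions: 92, 123, 149, 178, 198, 220.
Linear molecule, 6 cuts → 7 fragments:
  1–92 → 92 bp
  93–123 → 31 bp
  124–149 → 26 bp
  150–178 → 29 bp
  179–198 → 20 bp
  199–220 → 22 bp
  221–227 → 7 bp
Sorted largest to smallest: 92, 31, 29, 26, 22, 20, 7 bp.

92, 31, 29, 26, 22, 20, 7 bp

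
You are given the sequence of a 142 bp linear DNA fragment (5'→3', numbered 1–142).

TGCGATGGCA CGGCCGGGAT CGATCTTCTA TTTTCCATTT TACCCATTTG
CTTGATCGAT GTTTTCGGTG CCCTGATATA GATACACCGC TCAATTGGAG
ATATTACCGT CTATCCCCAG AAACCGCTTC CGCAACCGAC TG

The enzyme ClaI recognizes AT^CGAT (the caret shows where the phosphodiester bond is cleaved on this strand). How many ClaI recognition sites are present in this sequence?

ATCGAT occurs starting at positions 19, 55.
ClaI cuts at 2 sites.

2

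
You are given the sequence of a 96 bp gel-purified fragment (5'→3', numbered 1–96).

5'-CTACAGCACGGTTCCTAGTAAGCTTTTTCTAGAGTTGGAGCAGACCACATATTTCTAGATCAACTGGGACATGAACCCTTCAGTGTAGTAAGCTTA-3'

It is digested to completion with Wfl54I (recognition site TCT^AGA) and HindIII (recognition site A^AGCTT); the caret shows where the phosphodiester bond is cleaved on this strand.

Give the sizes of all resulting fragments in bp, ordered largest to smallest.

34, 26, 20, 10, 6 bp

Wfl54I sites (TCTAGA) start at positions 28, 54.
Wfl54I cuts after base 3 of each site, so after positions 30, 56.
HindIII sites (AAGCTT) start at positions 20, 90.
HindIII cuts after the first base of each site, so after positions 20, 90.
Combined cut positions: 20, 30, 56, 90.
Linear molecule, 4 cuts → 5 fragments:
  1–20 → 20 bp
  21–30 → 10 bp
  31–56 → 26 bp
  57–90 → 34 bp
  91–96 → 6 bp
Sorted largest to smallest: 34, 26, 20, 10, 6 bp.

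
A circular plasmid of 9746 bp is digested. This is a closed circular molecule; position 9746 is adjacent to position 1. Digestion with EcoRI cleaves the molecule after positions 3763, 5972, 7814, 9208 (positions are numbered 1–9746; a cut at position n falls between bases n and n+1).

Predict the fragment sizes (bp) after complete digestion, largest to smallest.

4301, 2209, 1842, 1394 bp

Circular molecule, 4 cuts → 4 fragments:
  5972 − 3763 = 2209 bp
  7814 − 5972 = 1842 bp
  9208 − 7814 = 1394 bp
  wrap: 9746 − 9208 + 3763 = 4301 bp
Sorted largest to smallest: 4301, 2209, 1842, 1394 bp.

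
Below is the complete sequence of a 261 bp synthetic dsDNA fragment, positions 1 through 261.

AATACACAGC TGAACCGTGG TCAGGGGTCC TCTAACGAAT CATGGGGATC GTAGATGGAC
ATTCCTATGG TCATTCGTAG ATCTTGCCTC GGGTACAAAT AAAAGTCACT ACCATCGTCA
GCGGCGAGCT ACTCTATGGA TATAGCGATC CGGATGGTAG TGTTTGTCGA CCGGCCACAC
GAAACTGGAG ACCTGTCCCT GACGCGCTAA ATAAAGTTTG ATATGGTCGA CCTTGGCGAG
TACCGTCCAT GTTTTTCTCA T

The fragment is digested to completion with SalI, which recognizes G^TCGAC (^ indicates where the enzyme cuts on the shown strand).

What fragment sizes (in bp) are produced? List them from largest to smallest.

SalI sites (GTCGAC) start at positions 166, 226.
SalI cuts after the first base of each site, so after positions 166, 226.
Linear molecule, 2 cuts → 3 fragments:
  1–166 → 166 bp
  167–226 → 60 bp
  227–261 → 35 bp
Sorted largest to smallest: 166, 60, 35 bp.

166, 60, 35 bp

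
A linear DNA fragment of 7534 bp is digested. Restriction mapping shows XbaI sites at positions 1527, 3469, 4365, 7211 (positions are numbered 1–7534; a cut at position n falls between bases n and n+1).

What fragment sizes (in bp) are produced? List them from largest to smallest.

Linear molecule, 4 cuts → 5 fragments:
  1527 − 0 = 1527 bp
  3469 − 1527 = 1942 bp
  4365 − 3469 = 896 bp
  7211 − 4365 = 2846 bp
  7534 − 7211 = 323 bp
Sorted largest to smallest: 2846, 1942, 1527, 896, 323 bp.

2846, 1942, 1527, 896, 323 bp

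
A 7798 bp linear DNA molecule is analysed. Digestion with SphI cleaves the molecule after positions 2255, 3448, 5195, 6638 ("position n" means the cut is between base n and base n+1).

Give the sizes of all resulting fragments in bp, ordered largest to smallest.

2255, 1747, 1443, 1193, 1160 bp

Linear molecule, 4 cuts → 5 fragments:
  2255 − 0 = 2255 bp
  3448 − 2255 = 1193 bp
  5195 − 3448 = 1747 bp
  6638 − 5195 = 1443 bp
  7798 − 6638 = 1160 bp
Sorted largest to smallest: 2255, 1747, 1443, 1193, 1160 bp.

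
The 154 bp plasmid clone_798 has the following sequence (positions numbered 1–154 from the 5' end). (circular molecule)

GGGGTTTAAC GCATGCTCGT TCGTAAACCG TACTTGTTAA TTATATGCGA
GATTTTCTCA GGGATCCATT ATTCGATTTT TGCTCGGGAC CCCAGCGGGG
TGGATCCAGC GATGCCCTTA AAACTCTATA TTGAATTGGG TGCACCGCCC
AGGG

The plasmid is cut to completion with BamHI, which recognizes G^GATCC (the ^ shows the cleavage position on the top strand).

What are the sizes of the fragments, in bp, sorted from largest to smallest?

BamHI sites (GGATCC) start at positions 62, 102.
BamHI cuts after the first base of each site, so after positions 62, 102.
Circular molecule, 2 cuts → 2 fragments:
  63–102 → 40 bp
  103–154 then 1–62 → 52 + 62 = 114 bp
Sorted largest to smallest: 114, 40 bp.

114, 40 bp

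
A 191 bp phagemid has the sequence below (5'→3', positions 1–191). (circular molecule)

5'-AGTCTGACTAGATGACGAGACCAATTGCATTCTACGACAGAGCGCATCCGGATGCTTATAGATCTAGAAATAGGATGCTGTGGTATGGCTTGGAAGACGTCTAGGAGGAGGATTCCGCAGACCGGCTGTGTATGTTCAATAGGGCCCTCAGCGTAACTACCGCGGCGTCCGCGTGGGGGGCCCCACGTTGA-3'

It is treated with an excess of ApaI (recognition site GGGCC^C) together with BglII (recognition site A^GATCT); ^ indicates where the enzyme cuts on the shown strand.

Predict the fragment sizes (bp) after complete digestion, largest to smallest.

86, 69, 36 bp

ApaI sites (GGGCCC) start at positions 142, 178.
ApaI cuts after base 5 of each site (before the last base), so after positions 146, 182.
The BglII site (AGATCT) starts at position 60.
BglII cuts after the first base of each site, so after position 60.
Combined cut positions: 60, 146, 182.
Circular molecule, 3 cuts → 3 fragments:
  61–146 → 86 bp
  147–182 → 36 bp
  183–191 then 1–60 → 9 + 60 = 69 bp
Sorted largest to smallest: 86, 69, 36 bp.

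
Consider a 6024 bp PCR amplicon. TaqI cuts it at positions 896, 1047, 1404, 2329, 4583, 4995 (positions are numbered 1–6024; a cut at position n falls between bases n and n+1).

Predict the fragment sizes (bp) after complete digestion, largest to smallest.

Linear molecule, 6 cuts → 7 fragments:
  896 − 0 = 896 bp
  1047 − 896 = 151 bp
  1404 − 1047 = 357 bp
  2329 − 1404 = 925 bp
  4583 − 2329 = 2254 bp
  4995 − 4583 = 412 bp
  6024 − 4995 = 1029 bp
Sorted largest to smallest: 2254, 1029, 925, 896, 412, 357, 151 bp.

2254, 1029, 925, 896, 412, 357, 151 bp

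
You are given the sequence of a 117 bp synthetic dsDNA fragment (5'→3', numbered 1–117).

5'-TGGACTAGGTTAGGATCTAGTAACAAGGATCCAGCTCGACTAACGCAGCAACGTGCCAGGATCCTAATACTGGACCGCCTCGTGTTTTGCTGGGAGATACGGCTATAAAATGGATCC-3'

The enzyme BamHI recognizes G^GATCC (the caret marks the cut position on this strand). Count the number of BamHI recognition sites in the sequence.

GGATCC occurs starting at positions 27, 59, 112.
BamHI cuts at 3 sites.

3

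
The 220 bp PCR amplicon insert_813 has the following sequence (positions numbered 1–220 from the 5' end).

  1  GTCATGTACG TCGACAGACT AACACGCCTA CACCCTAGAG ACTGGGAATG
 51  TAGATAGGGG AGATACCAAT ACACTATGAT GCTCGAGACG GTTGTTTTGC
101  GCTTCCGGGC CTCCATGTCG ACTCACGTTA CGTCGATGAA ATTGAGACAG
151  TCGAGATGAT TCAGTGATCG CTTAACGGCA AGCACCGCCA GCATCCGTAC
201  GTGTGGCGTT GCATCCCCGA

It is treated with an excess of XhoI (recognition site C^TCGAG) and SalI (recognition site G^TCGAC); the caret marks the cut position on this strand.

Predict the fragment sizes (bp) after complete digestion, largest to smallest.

The XhoI site (CTCGAG) starts at position 82.
XhoI cuts after the first base of each site, so after position 82.
SalI sites (GTCGAC) start at positions 10, 117.
SalI cuts after the first base of each site, so after positions 10, 117.
Combined cut positions: 10, 82, 117.
Linear molecule, 3 cuts → 4 fragments:
  1–10 → 10 bp
  11–82 → 72 bp
  83–117 → 35 bp
  118–220 → 103 bp
Sorted largest to smallest: 103, 72, 35, 10 bp.

103, 72, 35, 10 bp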